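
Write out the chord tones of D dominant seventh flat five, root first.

Root D, quality dominant seventh flat five:
D — root
F# — major 3rd
Ab — diminished 5th
C — minor 7th

D F# Ab C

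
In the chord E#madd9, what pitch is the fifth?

E#madd9 is built on E♯; its 5th is a perfect 5th above the root.
A fifth above E uses the letter B, and the perfect 5th above E♯ is B♯.

B♯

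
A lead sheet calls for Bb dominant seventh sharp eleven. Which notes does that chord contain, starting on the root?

Root B-flat, quality dominant seventh sharp eleven:
B-flat — root
D — major 3rd
F — perfect 5th
A-flat — minor 7th
E — augmented 11th

B-flat, D, F, A-flat, E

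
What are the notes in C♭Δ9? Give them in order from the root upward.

Cb – Eb – Gb – Bb – Db

C♭Δ9: major ninth on Cb.
- root: Cb
- major 3rd: Eb
- perfect 5th: Gb
- major 7th: Bb
- major 9th: Db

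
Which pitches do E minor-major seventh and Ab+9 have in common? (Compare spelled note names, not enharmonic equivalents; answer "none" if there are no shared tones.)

E

E minor-major seventh = E, G, B, D#.
Ab+9 = Ab, C, E, Gb, Bb.
Shared: E.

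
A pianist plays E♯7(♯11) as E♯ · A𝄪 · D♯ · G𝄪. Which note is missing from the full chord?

The full E♯7(♯11) chord is E♯, G𝄪, B♯, D♯, A𝄪.
Comparing with the voicing, the perfect 5th (5th) — B♯ — is absent.

B♯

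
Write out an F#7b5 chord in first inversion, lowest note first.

A#  C  E  F#

F#7b5 = F#–A#–C–E; first inversion → third (A#) lowest.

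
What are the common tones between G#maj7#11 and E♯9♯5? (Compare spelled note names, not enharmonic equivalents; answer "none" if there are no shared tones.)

D#, F##

G#maj7#11 = G#, B#, D#, F##, C##.
E♯9♯5 = E#, G##, B##, D#, F##.
Shared: D#, F##.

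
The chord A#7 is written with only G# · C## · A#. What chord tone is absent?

The full A#7 chord is A#, C##, E#, G#.
Comparing with the voicing, the perfect 5th (5th) — E# — is absent.

E#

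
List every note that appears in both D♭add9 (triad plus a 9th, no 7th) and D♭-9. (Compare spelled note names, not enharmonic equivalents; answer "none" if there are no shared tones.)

Db Ab Eb

D♭add9: Db F Ab Eb
D♭-9: Db Fb Ab Cb Eb
Common to both → Db, Ab, Eb.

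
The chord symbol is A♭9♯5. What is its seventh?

Gb

Root of A♭9♯5 = Ab. The 7th is a minor 7th: Ab up a minor 7th → Gb.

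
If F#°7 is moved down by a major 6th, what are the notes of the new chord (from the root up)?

Transposed root: F# → A (major 6th down). So we spell A diminished seventh:
A — root
C — minor 3rd
Eb — diminished 5th
Gb — diminished 7th

A C Eb Gb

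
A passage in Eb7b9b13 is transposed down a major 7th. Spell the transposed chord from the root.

Fb, Ab, Cb, Ebb, Gbb, Dbb

Transposed root: Eb → Fb (major 7th down). So we spell Fb dominant seventh flat nine flat thirteen:
Fb — root
Ab — major 3rd
Cb — perfect 5th
Ebb — minor 7th
Gbb — minor 9th
Dbb — minor 13th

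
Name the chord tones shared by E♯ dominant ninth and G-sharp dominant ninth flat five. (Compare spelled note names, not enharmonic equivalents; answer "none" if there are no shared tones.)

B#

E♯ dominant ninth = E#, G##, B#, D#, F##.
G-sharp dominant ninth flat five = G#, B#, D, F#, A#.
Shared: B#.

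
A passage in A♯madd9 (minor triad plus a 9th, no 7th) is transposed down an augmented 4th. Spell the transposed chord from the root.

A# down an augmented 4th → E. New chord: E minor added-ninth.
Root: E
Minor 3rd (3rd): G
Perfect 5th (5th): B
Major 9th (9th): F#

E, G, B, F#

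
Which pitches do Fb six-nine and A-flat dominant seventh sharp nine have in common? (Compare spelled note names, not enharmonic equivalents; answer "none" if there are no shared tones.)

Fb six-nine: F-flat A-flat C-flat D-flat G-flat
A-flat dominant seventh sharp nine: A-flat C E-flat G-flat B
Common to both → A-flat, G-flat.

A-flat  G-flat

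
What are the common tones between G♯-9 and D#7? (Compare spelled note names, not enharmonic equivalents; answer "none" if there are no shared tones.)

D# A#

G♯-9 = G#, B, D#, F#, A#.
D#7 = D#, F##, A#, C#.
Shared: D#, A#.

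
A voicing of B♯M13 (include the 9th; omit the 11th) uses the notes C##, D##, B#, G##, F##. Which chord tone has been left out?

The full B♯M13 chord is B#, D##, F##, A##, C##, G##.
Comparing with the voicing, the major 7th (7th) — A## — is absent.

A##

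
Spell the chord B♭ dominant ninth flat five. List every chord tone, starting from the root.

Bb  D  Fb  Ab  C

B♭ dominant ninth flat five is a dominant ninth flat five built on Bb.
root → Bb
3rd (major 3rd) → D
5th (diminished 5th) → Fb
7th (minor 7th) → Ab
9th (major 9th) → C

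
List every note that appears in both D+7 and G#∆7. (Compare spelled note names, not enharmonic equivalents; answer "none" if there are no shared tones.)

D+7 = D, F#, A#, C.
G#∆7 = G#, B#, D#, F##.
Shared: none.

none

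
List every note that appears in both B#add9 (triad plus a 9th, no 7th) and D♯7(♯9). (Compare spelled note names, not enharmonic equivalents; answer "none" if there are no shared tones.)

F##

B#add9 = B#, D##, F##, C##.
D♯7(♯9) = D#, F##, A#, C#, E##.
Shared: F##.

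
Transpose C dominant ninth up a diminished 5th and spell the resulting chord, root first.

G-flat, B-flat, D-flat, F-flat, A-flat

A diminished 5th up from C is G-flat, so the new chord is G-flat dominant ninth.
G-flat — root
B-flat — major 3rd
D-flat — perfect 5th
F-flat — minor 7th
A-flat — major 9th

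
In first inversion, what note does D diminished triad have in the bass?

F

D diminished triad = D–F–A♭. First inversion → third in the bass = F.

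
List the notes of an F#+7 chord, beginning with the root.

F# – A# – C## – E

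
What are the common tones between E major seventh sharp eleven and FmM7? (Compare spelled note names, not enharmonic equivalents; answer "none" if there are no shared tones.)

E

E major seventh sharp eleven = E, G#, B, D#, A#.
FmM7 = F, Ab, C, E.
Shared: E.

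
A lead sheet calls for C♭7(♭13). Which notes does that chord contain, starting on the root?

Cb  Eb  Gb  Bbb  Abb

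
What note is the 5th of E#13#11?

B#

E#13#11 is built on E#; its 5th is a perfect 5th above the root.
A fifth above E uses the letter B, and the perfect 5th above E# is B#.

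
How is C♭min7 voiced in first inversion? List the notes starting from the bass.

In root position, C♭min7 is Cb–Ebb–Gb–Bbb.
First inversion puts the third (Ebb) in the bass.

Ebb Gb Bbb Cb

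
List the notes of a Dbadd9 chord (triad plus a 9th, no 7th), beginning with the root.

Root Db, quality added-ninth:
Root: Db
Major 3rd (3rd): F
Perfect 5th (5th): Ab
Major 9th (9th): Eb

Db – F – Ab – Eb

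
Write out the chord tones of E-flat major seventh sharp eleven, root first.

Root E-flat, quality major seventh sharp eleven:
E-flat — root
G — major 3rd
B-flat — perfect 5th
D — major 7th
A — augmented 11th

E-flat – G – B-flat – D – A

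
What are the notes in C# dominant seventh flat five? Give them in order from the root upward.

C# dominant seventh flat five is a dominant seventh flat five built on C#.
C# — root
E# — major 3rd
G — diminished 5th
B — minor 7th

C# – E# – G – B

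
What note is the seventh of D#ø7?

D#ø7 is built on D♯; its 7th is a minor 7th above the root.
A seventh above D uses the letter C, and the minor 7th above D♯ is C♯.

C♯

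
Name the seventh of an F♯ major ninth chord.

E-sharp

Root of F♯ major ninth = F-sharp. The 7th is a major 7th: F-sharp up a major 7th → E-sharp.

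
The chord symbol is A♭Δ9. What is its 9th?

Bb

A♭Δ9 is built on Ab; its 9th is a major 9th above the root.
A second above A uses the letter B, and the major 9th above Ab is Bb.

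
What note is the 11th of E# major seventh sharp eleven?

Root of E# major seventh sharp eleven = E-sharp. The 11th is an augmented 11th: E-sharp up an augmented 11th → A-double-sharp.

A-double-sharp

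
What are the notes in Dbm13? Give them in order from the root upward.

Dbm13 is a minor thirteenth built on Db.
- root: Db
- minor 3rd: Fb
- perfect 5th: Ab
- minor 7th: Cb
- major 9th: Eb
- perfect 11th: Gb
- major 13th: Bb

Db – Fb – Ab – Cb – Eb – Gb – Bb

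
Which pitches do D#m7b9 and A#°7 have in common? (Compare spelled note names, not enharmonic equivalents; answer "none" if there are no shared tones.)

A#  C#  E

D#m7b9: D# F# A# C# E
A#°7: A# C# E G
Common to both → A#, C#, E.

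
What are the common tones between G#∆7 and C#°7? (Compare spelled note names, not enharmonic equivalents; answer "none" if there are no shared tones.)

none

G#∆7 = G#, B#, D#, F##.
C#°7 = C#, E, G, Bb.
Shared: none.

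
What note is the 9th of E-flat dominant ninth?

F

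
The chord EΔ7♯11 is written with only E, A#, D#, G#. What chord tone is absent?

B

EΔ7♯11 = E, G#, B, D#, A#. The voicing lacks the 5th (perfect 5th), B.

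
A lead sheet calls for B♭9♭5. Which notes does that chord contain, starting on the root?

B♭9♭5 is a dominant ninth flat five built on Bb.
Bb — root
D — major 3rd
Fb — diminished 5th
Ab — minor 7th
C — major 9th

Bb D Fb Ab C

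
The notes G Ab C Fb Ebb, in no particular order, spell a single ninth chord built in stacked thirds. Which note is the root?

Fb

Arranged so that each adjacent pair is a third by letter name: Fb – Ab – C – Ebb – G.
The bottom of that stack, Fb, is the root (this is Fb dominant seventh sharp nine sharp five).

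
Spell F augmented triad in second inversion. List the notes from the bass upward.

C-sharp  F  A

In root position, F augmented triad is F–A–C-sharp.
Second inversion puts the fifth (C-sharp) in the bass.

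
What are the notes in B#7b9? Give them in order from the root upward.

B# – D## – F## – A# – C#

B#7b9 is a dominant seventh flat nine built on B#.
B# — root
D## — major 3rd
F## — perfect 5th
A# — minor 7th
C# — minor 9th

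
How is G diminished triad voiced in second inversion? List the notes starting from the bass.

D-flat – G – B-flat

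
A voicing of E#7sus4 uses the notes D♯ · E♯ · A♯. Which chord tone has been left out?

B♯

E#7sus4 = E♯, A♯, B♯, D♯. The voicing lacks the 5th (perfect 5th), B♯.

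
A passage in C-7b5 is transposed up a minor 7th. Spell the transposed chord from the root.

B♭ – D♭ – F♭ – A♭

C up a minor 7th → B♭. New chord: B♭ half-diminished seventh.
- root: B♭
- minor 3rd: D♭
- diminished 5th: F♭
- minor 7th: A♭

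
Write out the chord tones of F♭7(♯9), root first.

F♭7(♯9) is a dominant seventh sharp nine built on Fb.
Root: Fb
Major 3rd (3rd): Ab
Perfect 5th (5th): Cb
Minor 7th (7th): Ebb
Augmented 9th (9th): G

Fb Ab Cb Ebb G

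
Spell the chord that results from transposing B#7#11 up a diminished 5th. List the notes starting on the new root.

F♯  A♯  C♯  E  B♯

B♯ up a diminished 5th → F♯. New chord: F♯ dominant seventh sharp eleven.
root → F♯
3rd (major 3rd) → A♯
5th (perfect 5th) → C♯
7th (minor 7th) → E
11th (augmented 11th) → B♯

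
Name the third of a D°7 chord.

F

D°7 is built on D; its 3rd is a minor 3rd above the root.
A third above D uses the letter F, and the minor 3rd above D is F.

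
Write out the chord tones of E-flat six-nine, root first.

E-flat – G – B-flat – C – F

E-flat six-nine: six-nine on E-flat.
E-flat — root
G — major 3rd
B-flat — perfect 5th
C — major 6th
F — major 9th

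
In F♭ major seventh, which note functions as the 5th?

C♭

F♭ major seventh is built on F♭; its 5th is a perfect 5th above the root.
A fifth above F uses the letter C, and the perfect 5th above F♭ is C♭.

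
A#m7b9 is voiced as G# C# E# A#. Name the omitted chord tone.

B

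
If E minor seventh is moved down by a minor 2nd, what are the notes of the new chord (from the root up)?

E down a minor 2nd → D-sharp. New chord: D-sharp minor seventh.
Root: D-sharp
Minor 3rd (3rd): F-sharp
Perfect 5th (5th): A-sharp
Minor 7th (7th): C-sharp

D-sharp, F-sharp, A-sharp, C-sharp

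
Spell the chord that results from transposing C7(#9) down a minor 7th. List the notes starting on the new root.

A minor 7th down from C is D, so the new chord is D dominant seventh sharp nine.
- root: D
- major 3rd: F#
- perfect 5th: A
- minor 7th: C
- augmented 9th: E#

D  F#  A  C  E#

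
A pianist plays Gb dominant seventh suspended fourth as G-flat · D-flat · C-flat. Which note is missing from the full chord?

F-flat

Gb dominant seventh suspended fourth = G-flat, C-flat, D-flat, F-flat. The voicing lacks the 7th (minor 7th), F-flat.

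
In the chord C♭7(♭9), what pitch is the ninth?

Dbb

Root of C♭7(♭9) = Cb. The 9th is a minor 9th: Cb up a minor 9th → Dbb.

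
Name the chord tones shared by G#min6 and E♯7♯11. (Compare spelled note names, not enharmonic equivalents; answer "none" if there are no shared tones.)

G#min6 = G♯, B, D♯, E♯.
E♯7♯11 = E♯, G𝄪, B♯, D♯, A𝄪.
Shared: D♯, E♯.

D♯ – E♯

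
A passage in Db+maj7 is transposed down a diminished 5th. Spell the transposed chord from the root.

A diminished 5th down from Db is G, so the new chord is G augmented major seventh.
Root: G
Major 3rd (3rd): B
Augmented 5th (5th): D#
Major 7th (7th): F#

G  B  D#  F#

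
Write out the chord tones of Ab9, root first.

Ab – C – Eb – Gb – Bb

Root Ab, quality dominant ninth:
Ab — root
C — major 3rd
Eb — perfect 5th
Gb — minor 7th
Bb — major 9th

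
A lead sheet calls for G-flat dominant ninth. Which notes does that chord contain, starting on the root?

G-flat  B-flat  D-flat  F-flat  A-flat

G-flat dominant ninth: dominant ninth on G-flat.
- root: G-flat
- major 3rd: B-flat
- perfect 5th: D-flat
- minor 7th: F-flat
- major 9th: A-flat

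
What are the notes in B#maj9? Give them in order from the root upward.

B#, D##, F##, A##, C##

B#maj9: major ninth on B#.
- root: B#
- major 3rd: D##
- perfect 5th: F##
- major 7th: A##
- major 9th: C##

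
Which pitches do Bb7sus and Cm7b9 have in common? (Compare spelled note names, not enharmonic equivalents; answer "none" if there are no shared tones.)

B♭ – E♭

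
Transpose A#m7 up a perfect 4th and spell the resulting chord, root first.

A# up a perfect 4th → D#. New chord: D# minor seventh.
Root: D#
Minor 3rd (3rd): F#
Perfect 5th (5th): A#
Minor 7th (7th): C#

D# – F# – A# – C#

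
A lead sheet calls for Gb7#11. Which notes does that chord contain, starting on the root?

G♭  B♭  D♭  F♭  C

Root G♭, quality dominant seventh sharp eleven:
G♭ — root
B♭ — major 3rd
D♭ — perfect 5th
F♭ — minor 7th
C — augmented 11th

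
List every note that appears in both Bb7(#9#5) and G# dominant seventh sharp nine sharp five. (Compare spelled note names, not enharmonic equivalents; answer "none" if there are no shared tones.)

F♯

Bb7(#9#5) = B♭, D, F♯, A♭, C♯.
G# dominant seventh sharp nine sharp five = G♯, B♯, D𝄪, F♯, A𝄪.
Shared: F♯.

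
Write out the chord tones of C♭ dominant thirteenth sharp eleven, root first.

C-flat  E-flat  G-flat  B-double-flat  D-flat  F  A-flat

Root C-flat, quality dominant thirteenth sharp eleven:
- root: C-flat
- major 3rd: E-flat
- perfect 5th: G-flat
- minor 7th: B-double-flat
- major 9th: D-flat
- augmented 11th: F
- major 13th: A-flat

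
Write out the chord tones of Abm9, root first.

A♭, C♭, E♭, G♭, B♭

Abm9: minor ninth on A♭.
Root: A♭
Minor 3rd (3rd): C♭
Perfect 5th (5th): E♭
Minor 7th (7th): G♭
Major 9th (9th): B♭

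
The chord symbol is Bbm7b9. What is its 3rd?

Root of Bbm7b9 = Bb. The 3rd is a minor 3rd: Bb up a minor 3rd → Db.

Db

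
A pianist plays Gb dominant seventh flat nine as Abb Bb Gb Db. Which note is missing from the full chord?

Fb

The full Gb dominant seventh flat nine chord is Gb, Bb, Db, Fb, Abb.
Comparing with the voicing, the minor 7th (7th) — Fb — is absent.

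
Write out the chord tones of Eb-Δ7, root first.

Eb Gb Bb D

Eb-Δ7: minor-major seventh on Eb.
Root: Eb
Minor 3rd (3rd): Gb
Perfect 5th (5th): Bb
Major 7th (7th): D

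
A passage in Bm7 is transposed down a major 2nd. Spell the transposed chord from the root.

A, C, E, G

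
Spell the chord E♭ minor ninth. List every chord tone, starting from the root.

Eb Gb Bb Db F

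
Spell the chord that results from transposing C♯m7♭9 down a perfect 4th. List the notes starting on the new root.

C# down a perfect 4th → G#. New chord: G# minor seventh flat nine.
Root: G#
Minor 3rd (3rd): B
Perfect 5th (5th): D#
Minor 7th (7th): F#
Minor 9th (9th): A

G# – B – D# – F# – A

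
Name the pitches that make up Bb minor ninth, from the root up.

B-flat D-flat F A-flat C

Bb minor ninth: minor ninth on B-flat.
B-flat — root
D-flat — minor 3rd
F — perfect 5th
A-flat — minor 7th
C — major 9th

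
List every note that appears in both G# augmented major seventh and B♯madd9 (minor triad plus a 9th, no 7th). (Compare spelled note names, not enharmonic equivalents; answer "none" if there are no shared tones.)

G# augmented major seventh = G#, B#, D##, F##.
B♯madd9 = B#, D#, F##, C##.
Shared: B#, F##.

B#, F##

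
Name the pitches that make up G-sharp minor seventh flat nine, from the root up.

Root G-sharp, quality minor seventh flat nine:
root → G-sharp
3rd (minor 3rd) → B
5th (perfect 5th) → D-sharp
7th (minor 7th) → F-sharp
9th (minor 9th) → A

G-sharp, B, D-sharp, F-sharp, A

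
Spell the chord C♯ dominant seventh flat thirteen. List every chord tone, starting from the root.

C♯  E♯  G♯  B  A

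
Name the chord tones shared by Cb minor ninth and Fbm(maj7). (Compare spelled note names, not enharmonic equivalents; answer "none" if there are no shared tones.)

Cb minor ninth = Cb, Ebb, Gb, Bbb, Db.
Fbm(maj7) = Fb, Abb, Cb, Eb.
Shared: Cb.

Cb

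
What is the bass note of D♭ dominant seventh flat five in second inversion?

A-double-flat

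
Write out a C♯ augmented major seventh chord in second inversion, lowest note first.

G## – B# – C# – E#

In root position, C♯ augmented major seventh is C#–E#–G##–B#.
Second inversion puts the fifth (G##) in the bass.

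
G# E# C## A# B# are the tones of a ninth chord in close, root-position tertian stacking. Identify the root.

A#

Arranged so that each adjacent pair is a third by letter name: A# – C## – E# – G# – B#.
The bottom of that stack, A#, is the root (this is A# dominant ninth).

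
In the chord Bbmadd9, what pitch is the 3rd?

Bbmadd9 is built on Bb; its 3rd is a minor 3rd above the root.
A third above B uses the letter D, and the minor 3rd above Bb is Db.

Db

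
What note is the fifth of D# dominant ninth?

Root of D# dominant ninth = D-sharp. The 5th is a perfect 5th: D-sharp up a perfect 5th → A-sharp.

A-sharp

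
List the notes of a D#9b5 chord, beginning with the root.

D#9b5: dominant ninth flat five on D#.
D# — root
F## — major 3rd
A — diminished 5th
C# — minor 7th
E# — major 9th

D# F## A C# E#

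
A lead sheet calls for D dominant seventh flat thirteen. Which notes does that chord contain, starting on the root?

Root D, quality dominant seventh flat thirteen:
- root: D
- major 3rd: F-sharp
- perfect 5th: A
- minor 7th: C
- minor 13th: B-flat

D F-sharp A C B-flat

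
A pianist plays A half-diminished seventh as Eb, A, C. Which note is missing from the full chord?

A half-diminished seventh = A, C, Eb, G. The voicing lacks the 7th (minor 7th), G.

G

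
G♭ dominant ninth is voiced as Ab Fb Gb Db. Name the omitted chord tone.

G♭ dominant ninth = Gb, Bb, Db, Fb, Ab. The voicing lacks the 3rd (major 3rd), Bb.

Bb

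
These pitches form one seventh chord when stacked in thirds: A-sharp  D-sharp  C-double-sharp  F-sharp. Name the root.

Stacking in thirds gives D-sharp – F-sharp – A-sharp – C-double-sharp, so D-sharp is the root — D-sharp minor-major seventh.

D-sharp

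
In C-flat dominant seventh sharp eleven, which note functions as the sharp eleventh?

F

C-flat dominant seventh sharp eleven is built on Cb; its 11th is an augmented 11th above the root.
A fourth above C uses the letter F, and the augmented 11th above Cb is F.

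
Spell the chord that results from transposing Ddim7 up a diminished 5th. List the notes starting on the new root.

Transposed root: D → A♭ (diminished 5th up). So we spell A♭ diminished seventh:
Root: A♭
Minor 3rd (3rd): C♭
Diminished 5th (5th): E𝄫
Diminished 7th (7th): G𝄫

A♭, C♭, E𝄫, G𝄫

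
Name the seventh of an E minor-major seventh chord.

D-sharp

E minor-major seventh is built on E; its 7th is a major 7th above the root.
A seventh above E uses the letter D, and the major 7th above E is D-sharp.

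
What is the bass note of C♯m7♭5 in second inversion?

G

C♯m7♭5 in root position is C#–E–G–B.
Second inversion places the fifth in the bass, which is G.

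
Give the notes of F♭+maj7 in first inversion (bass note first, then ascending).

F♭+maj7 = Fb–Ab–C–Eb; first inversion → third (Ab) lowest.

Ab  C  Eb  Fb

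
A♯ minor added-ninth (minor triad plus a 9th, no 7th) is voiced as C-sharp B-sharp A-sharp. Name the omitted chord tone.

The full A♯ minor added-ninth chord is A-sharp, C-sharp, E-sharp, B-sharp.
Comparing with the voicing, the perfect 5th (5th) — E-sharp — is absent.

E-sharp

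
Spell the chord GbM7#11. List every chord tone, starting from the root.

Root Gb, quality major seventh sharp eleven:
- root: Gb
- major 3rd: Bb
- perfect 5th: Db
- major 7th: F
- augmented 11th: C

Gb – Bb – Db – F – C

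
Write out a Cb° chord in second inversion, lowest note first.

Gbb, Cb, Ebb

In root position, Cb° is Cb–Ebb–Gbb.
Second inversion puts the fifth (Gbb) in the bass.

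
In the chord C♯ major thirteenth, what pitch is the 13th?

A-sharp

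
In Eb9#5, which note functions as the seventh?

Db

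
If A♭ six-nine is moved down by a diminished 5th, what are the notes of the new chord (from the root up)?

D – F# – A – B – E

Transposed root: Ab → D (diminished 5th down). So we spell D six-nine:
Root: D
Major 3rd (3rd): F#
Perfect 5th (5th): A
Major 6th (6th): B
Major 9th (9th): E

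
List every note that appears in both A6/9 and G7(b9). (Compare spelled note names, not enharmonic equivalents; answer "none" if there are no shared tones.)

A6/9 = A, C#, E, F#, B.
G7(b9) = G, B, D, F, Ab.
Shared: B.

B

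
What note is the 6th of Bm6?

G#

Bm6 is built on B; its 6th is a major 6th above the root.
A sixth above B uses the letter G, and the major 6th above B is G#.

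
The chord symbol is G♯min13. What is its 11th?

G♯min13 is built on G#; its 11th is a perfect 11th above the root.
A fourth above G uses the letter C, and the perfect 11th above G# is C#.

C#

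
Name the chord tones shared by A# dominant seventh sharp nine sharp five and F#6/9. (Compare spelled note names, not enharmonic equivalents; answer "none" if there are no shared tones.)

A#, G#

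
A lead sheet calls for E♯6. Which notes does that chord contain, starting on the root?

E♯, G𝄪, B♯, C𝄪

E♯6: major sixth on E♯.
root → E♯
3rd (major 3rd) → G𝄪
5th (perfect 5th) → B♯
6th (major 6th) → C𝄪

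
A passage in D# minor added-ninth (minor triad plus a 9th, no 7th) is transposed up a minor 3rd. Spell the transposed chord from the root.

F-sharp  A  C-sharp  G-sharp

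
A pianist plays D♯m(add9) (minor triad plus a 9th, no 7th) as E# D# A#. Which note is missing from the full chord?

F#

D♯m(add9) = D#, F#, A#, E#. The voicing lacks the 3rd (minor 3rd), F#.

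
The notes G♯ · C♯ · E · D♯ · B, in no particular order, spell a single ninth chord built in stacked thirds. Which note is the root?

Arranged so that each adjacent pair is a third by letter name: C♯ – E – G♯ – B – D♯.
The bottom of that stack, C♯, is the root (this is C♯ minor ninth).

C♯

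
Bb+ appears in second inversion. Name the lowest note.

F#

Bb+ = Bb–D–F#. Second inversion → fifth in the bass = F#.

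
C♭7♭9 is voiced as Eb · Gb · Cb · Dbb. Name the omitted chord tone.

C♭7♭9 = Cb, Eb, Gb, Bbb, Dbb. The voicing lacks the 7th (minor 7th), Bbb.

Bbb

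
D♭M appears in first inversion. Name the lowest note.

D♭M in root position is Db–F–Ab.
First inversion places the third in the bass, which is F.

F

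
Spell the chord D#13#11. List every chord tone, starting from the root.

D#  F##  A#  C#  E#  G##  B#

D#13#11 is a dominant thirteenth sharp eleven built on D#.
root → D#
3rd (major 3rd) → F##
5th (perfect 5th) → A#
7th (minor 7th) → C#
9th (major 9th) → E#
11th (augmented 11th) → G##
13th (major 13th) → B#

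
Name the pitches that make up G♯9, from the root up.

G♯9 is a dominant ninth built on G#.
Root: G#
Major 3rd (3rd): B#
Perfect 5th (5th): D#
Minor 7th (7th): F#
Major 9th (9th): A#

G#, B#, D#, F#, A#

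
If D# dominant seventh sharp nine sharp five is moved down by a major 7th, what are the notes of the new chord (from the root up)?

Transposed root: D♯ → E (major 7th down). So we spell E dominant seventh sharp nine sharp five:
root → E
3rd (major 3rd) → G♯
5th (augmented 5th) → B♯
7th (minor 7th) → D
9th (augmented 9th) → F𝄪

E, G♯, B♯, D, F𝄪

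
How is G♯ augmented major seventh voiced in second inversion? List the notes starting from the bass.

G♯ augmented major seventh = G-sharp–B-sharp–D-double-sharp–F-double-sharp; second inversion → fifth (D-double-sharp) lowest.

D-double-sharp  F-double-sharp  G-sharp  B-sharp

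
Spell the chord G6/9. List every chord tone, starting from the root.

G, B, D, E, A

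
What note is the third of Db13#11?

F

Db13#11 is built on Db; its 3rd is a major 3rd above the root.
A third above D uses the letter F, and the major 3rd above Db is F.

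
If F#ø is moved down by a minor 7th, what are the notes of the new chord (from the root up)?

F♯ down a minor 7th → G♯. New chord: G♯ half-diminished seventh.
root → G♯
3rd (minor 3rd) → B
5th (diminished 5th) → D
7th (minor 7th) → F♯

G♯  B  D  F♯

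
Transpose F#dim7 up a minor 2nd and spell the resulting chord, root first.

A minor 2nd up from F# is G, so the new chord is G diminished seventh.
Root: G
Minor 3rd (3rd): Bb
Diminished 5th (5th): Db
Diminished 7th (7th): Fb

G, Bb, Db, Fb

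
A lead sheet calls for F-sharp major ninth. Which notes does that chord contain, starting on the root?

Root F-sharp, quality major ninth:
F-sharp — root
A-sharp — major 3rd
C-sharp — perfect 5th
E-sharp — major 7th
G-sharp — major 9th

F-sharp A-sharp C-sharp E-sharp G-sharp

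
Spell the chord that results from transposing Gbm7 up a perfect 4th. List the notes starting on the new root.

Transposed root: G♭ → C♭ (perfect 4th up). So we spell C♭ minor seventh:
root → C♭
3rd (minor 3rd) → E𝄫
5th (perfect 5th) → G♭
7th (minor 7th) → B𝄫

C♭ E𝄫 G♭ B𝄫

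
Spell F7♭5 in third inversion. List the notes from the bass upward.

Eb F A Cb

F7♭5 = F–A–Cb–Eb; third inversion → seventh (Eb) lowest.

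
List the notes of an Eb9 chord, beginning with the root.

Eb, G, Bb, Db, F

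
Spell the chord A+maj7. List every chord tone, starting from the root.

A, C♯, E♯, G♯

Root A, quality augmented major seventh:
A — root
C♯ — major 3rd
E♯ — augmented 5th
G♯ — major 7th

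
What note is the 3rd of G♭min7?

Bbb

G♭min7 is built on Gb; its 3rd is a minor 3rd above the root.
A third above G uses the letter B, and the minor 3rd above Gb is Bbb.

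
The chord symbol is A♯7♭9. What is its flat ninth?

A♯7♭9 is built on A#; its 9th is a minor 9th above the root.
A second above A uses the letter B, and the minor 9th above A# is B.

B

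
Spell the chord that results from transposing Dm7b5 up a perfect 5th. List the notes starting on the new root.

A, C, Eb, G

A perfect 5th up from D is A, so the new chord is A half-diminished seventh.
- root: A
- minor 3rd: C
- diminished 5th: Eb
- minor 7th: G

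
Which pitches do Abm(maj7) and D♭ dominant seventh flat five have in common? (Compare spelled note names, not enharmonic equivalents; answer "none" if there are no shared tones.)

Abm(maj7) = Ab, Cb, Eb, G.
D♭ dominant seventh flat five = Db, F, Abb, Cb.
Shared: Cb.

Cb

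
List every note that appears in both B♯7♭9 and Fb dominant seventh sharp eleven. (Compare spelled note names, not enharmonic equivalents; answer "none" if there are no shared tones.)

none

B♯7♭9 = B#, D##, F##, A#, C#.
Fb dominant seventh sharp eleven = Fb, Ab, Cb, Ebb, Bb.
Shared: none.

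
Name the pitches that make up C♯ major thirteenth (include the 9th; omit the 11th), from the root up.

C♯ major thirteenth: major thirteenth on C-sharp.
C-sharp — root
E-sharp — major 3rd
G-sharp — perfect 5th
B-sharp — major 7th
D-sharp — major 9th
A-sharp — major 13th

C-sharp, E-sharp, G-sharp, B-sharp, D-sharp, A-sharp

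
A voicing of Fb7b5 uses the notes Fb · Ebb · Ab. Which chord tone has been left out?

Cbb

Fb7b5 = Fb, Ab, Cbb, Ebb. The voicing lacks the 5th (diminished 5th), Cbb.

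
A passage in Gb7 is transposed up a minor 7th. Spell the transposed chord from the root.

Transposed root: G♭ → F♭ (minor 7th up). So we spell F♭ dominant seventh:
root → F♭
3rd (major 3rd) → A♭
5th (perfect 5th) → C♭
7th (minor 7th) → E𝄫

F♭, A♭, C♭, E𝄫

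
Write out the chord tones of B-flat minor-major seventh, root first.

B-flat, D-flat, F, A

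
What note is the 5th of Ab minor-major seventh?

E-flat

Ab minor-major seventh is built on A-flat; its 5th is a perfect 5th above the root.
A fifth above A uses the letter E, and the perfect 5th above A-flat is E-flat.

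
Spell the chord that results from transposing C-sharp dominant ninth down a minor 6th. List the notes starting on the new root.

C# down a minor 6th → E#. New chord: E# dominant ninth.
Root: E#
Major 3rd (3rd): G##
Perfect 5th (5th): B#
Minor 7th (7th): D#
Major 9th (9th): F##

E#, G##, B#, D#, F##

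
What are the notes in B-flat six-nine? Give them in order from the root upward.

B-flat – D – F – G – C

Root B-flat, quality six-nine:
B-flat — root
D — major 3rd
F — perfect 5th
G — major 6th
C — major 9th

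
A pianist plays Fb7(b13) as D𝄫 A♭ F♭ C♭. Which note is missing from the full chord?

E𝄫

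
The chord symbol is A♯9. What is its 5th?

E#

Root of A♯9 = A#. The 5th is a perfect 5th: A# up a perfect 5th → E#.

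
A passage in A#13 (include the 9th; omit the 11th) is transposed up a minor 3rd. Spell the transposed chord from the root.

A♯ up a minor 3rd → C♯. New chord: C♯ dominant thirteenth.
- root: C♯
- major 3rd: E♯
- perfect 5th: G♯
- minor 7th: B
- major 9th: D♯
- major 13th: A♯

C♯, E♯, G♯, B, D♯, A♯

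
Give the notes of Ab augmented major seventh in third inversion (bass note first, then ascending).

Ab augmented major seventh = Ab–C–E–G; third inversion → seventh (G) lowest.

G – Ab – C – E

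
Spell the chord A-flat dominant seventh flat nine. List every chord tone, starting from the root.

A-flat dominant seventh flat nine is a dominant seventh flat nine built on Ab.
root → Ab
3rd (major 3rd) → C
5th (perfect 5th) → Eb
7th (minor 7th) → Gb
9th (minor 9th) → Bbb

Ab – C – Eb – Gb – Bbb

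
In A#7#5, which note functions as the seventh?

Root of A#7#5 = A#. The 7th is a minor 7th: A# up a minor 7th → G#.

G#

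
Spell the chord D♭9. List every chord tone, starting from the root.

Db F Ab Cb Eb

Root Db, quality dominant ninth:
Db — root
F — major 3rd
Ab — perfect 5th
Cb — minor 7th
Eb — major 9th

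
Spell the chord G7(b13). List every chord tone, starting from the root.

G, B, D, F, E♭

Root G, quality dominant seventh flat thirteen:
- root: G
- major 3rd: B
- perfect 5th: D
- minor 7th: F
- minor 13th: E♭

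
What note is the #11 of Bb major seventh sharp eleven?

E

Bb major seventh sharp eleven is built on B-flat; its 11th is an augmented 11th above the root.
A fourth above B uses the letter E, and the augmented 11th above B-flat is E.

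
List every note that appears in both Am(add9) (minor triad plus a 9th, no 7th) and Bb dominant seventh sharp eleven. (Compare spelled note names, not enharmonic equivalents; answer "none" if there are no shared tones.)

E

Am(add9): A C E B
Bb dominant seventh sharp eleven: B♭ D F A♭ E
Common to both → E.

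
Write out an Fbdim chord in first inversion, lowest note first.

In root position, Fbdim is Fb–Abb–Cbb.
First inversion puts the third (Abb) in the bass.

Abb, Cbb, Fb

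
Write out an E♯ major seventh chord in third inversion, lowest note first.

D-double-sharp, E-sharp, G-double-sharp, B-sharp

In root position, E♯ major seventh is E-sharp–G-double-sharp–B-sharp–D-double-sharp.
Third inversion puts the seventh (D-double-sharp) in the bass.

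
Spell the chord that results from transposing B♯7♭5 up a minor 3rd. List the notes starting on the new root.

D♯  F𝄪  A  C♯

A minor 3rd up from B♯ is D♯, so the new chord is D♯ dominant seventh flat five.
- root: D♯
- major 3rd: F𝄪
- diminished 5th: A
- minor 7th: C♯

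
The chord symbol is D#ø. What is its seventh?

C♯

D#ø is built on D♯; its 7th is a minor 7th above the root.
A seventh above D uses the letter C, and the minor 7th above D♯ is C♯.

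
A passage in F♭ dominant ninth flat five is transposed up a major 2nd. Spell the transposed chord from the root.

Transposed root: F-flat → G-flat (major 2nd up). So we spell G-flat dominant ninth flat five:
G-flat — root
B-flat — major 3rd
D-double-flat — diminished 5th
F-flat — minor 7th
A-flat — major 9th

G-flat – B-flat – D-double-flat – F-flat – A-flat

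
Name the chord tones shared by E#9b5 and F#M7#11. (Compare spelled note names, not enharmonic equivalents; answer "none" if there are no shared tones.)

E#9b5: E# G## B D# F##
F#M7#11: F# A# C# E# B#
Common to both → E#.

E#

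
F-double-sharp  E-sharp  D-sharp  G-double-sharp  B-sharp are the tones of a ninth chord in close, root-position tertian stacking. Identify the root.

Arranged so that each adjacent pair is a third by letter name: E-sharp – G-double-sharp – B-sharp – D-sharp – F-double-sharp.
The bottom of that stack, E-sharp, is the root (this is E-sharp dominant ninth).

E-sharp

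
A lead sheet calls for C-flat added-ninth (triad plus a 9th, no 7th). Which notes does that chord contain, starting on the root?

C-flat added-ninth: added-ninth on C-flat.
C-flat — root
E-flat — major 3rd
G-flat — perfect 5th
D-flat — major 9th

C-flat, E-flat, G-flat, D-flat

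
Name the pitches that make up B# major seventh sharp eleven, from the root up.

B# major seventh sharp eleven is a major seventh sharp eleven built on B#.
root → B#
3rd (major 3rd) → D##
5th (perfect 5th) → F##
7th (major 7th) → A##
11th (augmented 11th) → E##

B#, D##, F##, A##, E##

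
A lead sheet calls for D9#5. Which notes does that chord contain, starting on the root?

D, F#, A#, C, E

D9#5 is a dominant ninth sharp five built on D.
D — root
F# — major 3rd
A# — augmented 5th
C — minor 7th
E — major 9th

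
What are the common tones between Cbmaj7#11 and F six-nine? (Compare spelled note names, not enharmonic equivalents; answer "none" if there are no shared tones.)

Cbmaj7#11 = Cb, Eb, Gb, Bb, F.
F six-nine = F, A, C, D, G.
Shared: F.

F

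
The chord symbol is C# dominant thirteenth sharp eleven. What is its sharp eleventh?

Root of C# dominant thirteenth sharp eleven = C-sharp. The 11th is an augmented 11th: C-sharp up an augmented 11th → F-double-sharp.

F-double-sharp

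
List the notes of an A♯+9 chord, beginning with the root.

A♯+9: dominant ninth sharp five on A♯.
Root: A♯
Major 3rd (3rd): C𝄪
Augmented 5th (5th): E𝄪
Minor 7th (7th): G♯
Major 9th (9th): B♯

A♯ C𝄪 E𝄪 G♯ B♯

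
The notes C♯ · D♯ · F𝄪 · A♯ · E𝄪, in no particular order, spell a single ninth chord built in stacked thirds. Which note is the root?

Arranged so that each adjacent pair is a third by letter name: D♯ – F𝄪 – A♯ – C♯ – E𝄪.
The bottom of that stack, D♯, is the root (this is D♯ dominant seventh sharp nine).

D♯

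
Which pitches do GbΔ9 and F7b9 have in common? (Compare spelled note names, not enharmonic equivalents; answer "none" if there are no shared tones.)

GbΔ9: Gb Bb Db F Ab
F7b9: F A C Eb Gb
Common to both → Gb, F.

Gb  F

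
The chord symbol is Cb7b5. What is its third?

Root of Cb7b5 = Cb. The 3rd is a major 3rd: Cb up a major 3rd → Eb.

Eb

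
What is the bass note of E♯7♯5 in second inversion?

B##

E♯7♯5 in root position is E#–G##–B##–D#.
Second inversion places the fifth in the bass, which is B##.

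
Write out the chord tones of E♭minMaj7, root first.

E♭minMaj7 is a minor-major seventh built on Eb.
- root: Eb
- minor 3rd: Gb
- perfect 5th: Bb
- major 7th: D

Eb, Gb, Bb, D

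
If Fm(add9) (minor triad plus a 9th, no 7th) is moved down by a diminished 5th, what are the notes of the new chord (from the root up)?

A diminished 5th down from F is B, so the new chord is B minor added-ninth.
B — root
D — minor 3rd
F# — perfect 5th
C# — major 9th

B, D, F#, C#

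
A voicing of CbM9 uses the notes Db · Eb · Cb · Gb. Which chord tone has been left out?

CbM9 = Cb, Eb, Gb, Bb, Db. The voicing lacks the 7th (major 7th), Bb.

Bb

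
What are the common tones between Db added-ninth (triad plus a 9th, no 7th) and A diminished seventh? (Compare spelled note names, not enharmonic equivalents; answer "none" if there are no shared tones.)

E-flat

Db added-ninth: D-flat F A-flat E-flat
A diminished seventh: A C E-flat G-flat
Common to both → E-flat.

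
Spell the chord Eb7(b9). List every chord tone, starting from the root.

Eb7(b9) is a dominant seventh flat nine built on Eb.
root → Eb
3rd (major 3rd) → G
5th (perfect 5th) → Bb
7th (minor 7th) → Db
9th (minor 9th) → Fb

Eb, G, Bb, Db, Fb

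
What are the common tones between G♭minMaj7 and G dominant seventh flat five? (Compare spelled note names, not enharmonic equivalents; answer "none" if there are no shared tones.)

Db – F

G♭minMaj7: Gb Bbb Db F
G dominant seventh flat five: G B Db F
Common to both → Db, F.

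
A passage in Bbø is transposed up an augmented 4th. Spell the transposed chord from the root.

E  G  Bb  D

An augmented 4th up from Bb is E, so the new chord is E half-diminished seventh.
root → E
3rd (minor 3rd) → G
5th (diminished 5th) → Bb
7th (minor 7th) → D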